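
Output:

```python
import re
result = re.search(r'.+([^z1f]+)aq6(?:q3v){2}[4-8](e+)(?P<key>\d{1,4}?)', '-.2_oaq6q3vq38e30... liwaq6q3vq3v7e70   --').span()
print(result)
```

Pattern: one or more of any character; then one or more of any character except [z1f] (captured); then the literal 'aq6', then the literal 'q3v' repeated 2 times, then a character in [4-8]; then one or more of a literal 'e' (captured); then 1 to 4 of a digit (lazy) (captured as 'key').
Because the quantifier is non-greedy, it stops expanding at the earliest point where the rest of the pattern can succeed.
`search` walks the string left to right and returns the first match it finds.
The match spans [0:36] → '-.2_oaq6q3vq38e30... liwaq6q3vq3v7e7'.
Captured: group 1 = 'w', group 2 = 'e', group 3 = '7'.

(0, 36)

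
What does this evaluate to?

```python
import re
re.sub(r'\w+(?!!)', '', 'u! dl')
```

'u! '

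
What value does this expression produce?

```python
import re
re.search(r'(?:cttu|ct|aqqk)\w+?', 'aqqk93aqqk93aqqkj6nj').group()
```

'aqqk9'

`re.search` tries every starting position until one works.
The match spans [0:5] → 'aqqk9'.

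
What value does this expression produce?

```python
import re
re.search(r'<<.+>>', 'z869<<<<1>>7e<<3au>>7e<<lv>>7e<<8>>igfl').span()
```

`re.search` scans for the first position where the pattern succeeds.
The match spans [4:35] → '<<<<1>>7e<<3au>>7e<<lv>>7e<<8>>'.

(4, 35)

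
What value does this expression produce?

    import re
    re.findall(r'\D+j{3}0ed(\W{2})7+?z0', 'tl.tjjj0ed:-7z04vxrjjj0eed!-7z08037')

[':-']

One capturing group, so `findall` returns just the captured substring from the one match — 1 in all.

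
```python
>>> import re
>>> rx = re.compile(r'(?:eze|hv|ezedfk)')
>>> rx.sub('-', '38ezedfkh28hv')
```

The regex engine tests alternatives in the order written; an earlier branch that matches wins even if a later one would match more.
Matches: at [2:5] → 'eze'; at [11:13] → 'hv'.
Every occurrence is swapped for '-'.

'38-dfkh28-'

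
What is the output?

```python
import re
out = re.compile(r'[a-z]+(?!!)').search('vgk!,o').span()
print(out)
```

The negative lookahead/lookbehind blocks any match where the forbidden context is present.
The match spans [0:2] → 'vg'.

(0, 2)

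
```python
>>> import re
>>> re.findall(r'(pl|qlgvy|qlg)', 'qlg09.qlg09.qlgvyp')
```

['qlg', 'qlg', 'qlgvy']

The regex engine tests alternatives in the order written; an earlier branch that matches wins even if a later one would match more.
Scanning left to right: at [0:3] match 'qlg', group 1 = 'qlg'; at [6:9] match 'qlg', group 1 = 'qlg'; at [12:17] match 'qlgvy', group 1 = 'qlgvy'.
Because there's exactly one group, `findall` drops the full match and keeps group 1 from each hit.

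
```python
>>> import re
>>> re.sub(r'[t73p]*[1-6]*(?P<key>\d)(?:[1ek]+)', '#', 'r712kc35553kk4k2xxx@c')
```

The pattern matches zero or more of one of [t73p], then zero or more of a character in [1-6]; then a digit (captured as 'key'); then one or more of one of [1ek] (non-capturing group).
Matches: at [1:5] → '712k'; at [6:13] → '35553kk'; at [13:15] → '4k'.
Every occurrence is swapped for '#'.

'r#c##2xxx@c'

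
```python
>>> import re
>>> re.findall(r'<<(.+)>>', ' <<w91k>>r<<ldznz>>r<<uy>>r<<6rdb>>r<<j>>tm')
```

['w91k>>r<<ldznz>>r<<uy>>r<<6rdb>>r<<j']

One capturing group, so `findall` returns just the captured substring from the one match — 1 in all.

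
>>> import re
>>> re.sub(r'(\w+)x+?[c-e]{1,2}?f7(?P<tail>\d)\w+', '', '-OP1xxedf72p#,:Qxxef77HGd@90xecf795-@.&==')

'-#,:@-@.&=='

Pattern: one or more of a word character (captured); then one or more of the literal 'x' (lazy), then 1 to 2 of a character in [c-e] (lazy), then the literal 'f7'; then a digit (captured as 'tail'); then one or more of a word character.
Matches: at [1:12] → 'OP1xxedf72p'; at [15:25] → 'Qxxef77HGd'; at [26:35] → '90xecf795'.
`sub` substitutes '' at each match site.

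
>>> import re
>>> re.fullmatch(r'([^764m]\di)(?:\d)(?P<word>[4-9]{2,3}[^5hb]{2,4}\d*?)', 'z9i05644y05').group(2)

The pattern matches any character except [764m], then a digit, then the literal 'i' (captured); then a digit (non-capturing group); then 2 to 3 of a character in [4-9], then 2 to 4 of any character except [5hb], then zero or more of a digit (lazy) (captured as 'word').
For `fullmatch`, every character of the input must be accounted for by the pattern.
The match spans [0:11] → 'z9i05644y05'.
Captured: group 1 = 'z9i', group 2 = '5644y05'.

'5644y05'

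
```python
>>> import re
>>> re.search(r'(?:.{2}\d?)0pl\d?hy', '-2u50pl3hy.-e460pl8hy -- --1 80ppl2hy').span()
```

(1, 10)

The pattern matches exactly 2 of any character, then optionally a digit (non-capturing group); then the literal '0pl', then optionally a digit, then the literal 'hy'.
The match spans [1:10] → '2u50pl3hy'.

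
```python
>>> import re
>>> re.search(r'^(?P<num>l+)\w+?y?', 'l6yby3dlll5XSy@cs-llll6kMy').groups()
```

The match spans [0:3] → 'l6y'.
Captured: group 1 = 'l'.

('l',)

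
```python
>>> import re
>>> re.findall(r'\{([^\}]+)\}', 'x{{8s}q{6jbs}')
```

['{8s', '6jbs']

Matches: at [1:6] match '{{8s}', group 1 = '{8s'; at [7:13] match '{6jbs}', group 1 = '6jbs'.
Because there's exactly one group, `findall` drops the full match and keeps group 1 from each hit.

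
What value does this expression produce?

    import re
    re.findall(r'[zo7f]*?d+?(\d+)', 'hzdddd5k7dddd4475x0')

This matches zero or more of one of [zo7f] (lazy); then one or more of a literal 'd' (lazy); then one or more of a digit (captured).
Scanning left to right: at [1:7] match 'zdddd5', group 1 = '5'; at [8:17] match '7dddd4475', group 1 = '4475'.
With a single group, `findall` returns only what that group captured — 2 items.

['5', '4475']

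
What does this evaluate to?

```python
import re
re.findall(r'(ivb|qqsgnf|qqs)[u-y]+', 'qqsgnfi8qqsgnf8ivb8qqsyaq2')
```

['qqs']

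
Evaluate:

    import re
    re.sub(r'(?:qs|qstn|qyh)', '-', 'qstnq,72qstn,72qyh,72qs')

'-tnq,72-tn,72-,72-'

Branches in `(...|...)` are attempted left-to-right; the first branch that allows the whole pattern to succeed is taken.
Matches: at [0:2] → 'qs'; at [8:10] → 'qs'; at [15:18] → 'qyh'; at [21:23] → 'qs'.
`sub` substitutes '-' at each match site.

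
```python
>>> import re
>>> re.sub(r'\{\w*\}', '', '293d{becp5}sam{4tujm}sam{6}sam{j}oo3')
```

Every occurrence is swapped for ''.

'293dsamsamsamoo3'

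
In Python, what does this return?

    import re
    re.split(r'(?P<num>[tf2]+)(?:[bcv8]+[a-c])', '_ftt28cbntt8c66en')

Pattern: one or more of one of [tf2] (captured as 'num'); then one or more of one of [bcv8], then a character in [a-c] (non-capturing group).
`re.split` interleaves the captured-group text with the surrounding fragments.

['_', 'ftt2', 'n', 'tt', '66en']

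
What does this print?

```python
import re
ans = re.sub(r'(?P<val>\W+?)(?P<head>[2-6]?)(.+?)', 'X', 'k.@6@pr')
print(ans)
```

Lazy quantifiers expand one character at a time until the remainder of the pattern can match.
`sub` substitutes 'X' at each match site.

kX6Xr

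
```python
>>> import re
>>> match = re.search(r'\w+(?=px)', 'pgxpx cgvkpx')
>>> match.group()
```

'pgx'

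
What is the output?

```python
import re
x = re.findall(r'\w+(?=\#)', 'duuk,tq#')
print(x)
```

Because the assertion is zero-width, the text it checks is not consumed and won't appear in the result.
No capturing groups, so `findall` returns the 1 full match string.

['tq']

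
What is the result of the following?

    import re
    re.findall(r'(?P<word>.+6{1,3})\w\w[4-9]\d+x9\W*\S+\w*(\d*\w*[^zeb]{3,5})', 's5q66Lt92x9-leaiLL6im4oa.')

The pattern matches one or more of any character, then 1 to 3 of a literal '6' (captured as 'word'); then a word character, then a word character, then a character in [4-9]; then one or more of a digit, then the literal 'x9'; then zero or more of a non-word character, then one or more of a non-whitespace character, then zero or more of a word character; then zero or more of a digit, then zero or more of a word character, then 3 to 5 of any character except [zeb] (captured).
With 2 capturing groups, `findall` returns a 2-tuple per match.

[('s5q66', 'oa.')]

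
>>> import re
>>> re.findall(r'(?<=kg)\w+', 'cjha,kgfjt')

Lookahead/lookbehind check context without consuming it, so the matched span excludes the asserted characters.
Scanning left to right: at [7:10] → 'fjt'.
No capturing groups, so `findall` returns the 1 full match string.

['fjt']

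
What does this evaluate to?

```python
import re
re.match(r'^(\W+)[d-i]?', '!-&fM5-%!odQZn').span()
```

(0, 4)

`match` is anchored at position 0; if the pattern doesn't fit there, it returns None.
The match spans [0:4] → '!-&f'.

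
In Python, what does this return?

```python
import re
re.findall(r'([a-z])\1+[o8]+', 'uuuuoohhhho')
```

['u', 'h']

`\1` is not a pattern — it's the concrete string captured by group 1, re-applied verbatim.
Walking the string: at [0:6] match 'uuuuoo', group 1 = 'u'; at [6:11] match 'hhhho', group 1 = 'h'.
One capturing group, so `findall` returns just the captured substring from each match — 2 in all.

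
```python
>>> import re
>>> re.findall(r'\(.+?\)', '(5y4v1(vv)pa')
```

`findall` yields the raw match text (1 of them) because the pattern has no groups.

['(5y4v1(vv)']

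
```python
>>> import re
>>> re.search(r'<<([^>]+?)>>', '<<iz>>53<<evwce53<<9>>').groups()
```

('iz',)

The match spans [0:6] → '<<iz>>'.
Captured: group 1 = 'iz'.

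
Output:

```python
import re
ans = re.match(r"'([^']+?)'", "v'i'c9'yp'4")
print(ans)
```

`match` is anchored at position 0; if the pattern doesn't fit there, it returns None.
Here the pattern fails at index 0, so the call returns None.

None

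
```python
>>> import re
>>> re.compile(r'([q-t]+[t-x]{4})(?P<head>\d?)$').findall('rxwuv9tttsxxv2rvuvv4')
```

[('rvuvv', '4')]

This matches one or more of a character in [q-t], then exactly 4 of a character in [t-x] (captured); then optionally a digit (captured as 'head'); then anchored at the end.
With 2 capturing groups, `findall` returns a 2-tuple per match.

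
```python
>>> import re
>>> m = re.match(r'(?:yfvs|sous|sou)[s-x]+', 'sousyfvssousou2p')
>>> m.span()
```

With `match`, the pattern is implicitly anchored at the beginning.
The match spans [0:4] → 'sous'.

(0, 4)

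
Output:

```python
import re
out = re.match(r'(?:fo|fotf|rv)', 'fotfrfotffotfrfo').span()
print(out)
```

(0, 2)

`match` is anchored at position 0; if the pattern doesn't fit there, it returns None.
The match spans [0:2] → 'fo'.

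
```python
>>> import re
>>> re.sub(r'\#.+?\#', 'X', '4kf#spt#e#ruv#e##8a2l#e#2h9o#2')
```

Each match is replaced by 'X'.

'4kfXeXeXeX2'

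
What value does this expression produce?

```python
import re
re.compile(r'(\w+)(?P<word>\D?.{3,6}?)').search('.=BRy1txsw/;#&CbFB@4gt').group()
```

With the lazy modifier that quantifier settles for the fewest repetitions that let the rest of the pattern succeed (the atoms after it are unaffected and can still be greedy).
The match spans [2:14] → 'BRy1txsw/;#&'.

'BRy1txsw/;#&'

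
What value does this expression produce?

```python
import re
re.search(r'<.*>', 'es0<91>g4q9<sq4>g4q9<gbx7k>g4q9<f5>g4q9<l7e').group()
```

'<91>g4q9<sq4>g4q9<gbx7k>g4q9<f5>'

`re.search` scans for the first position where the pattern succeeds.
The match spans [3:35] → '<91>g4q9<sq4>g4q9<gbx7k>g4q9<f5>'.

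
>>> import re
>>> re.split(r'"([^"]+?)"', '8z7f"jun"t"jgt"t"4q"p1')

Matches to split on: at [4:9] → '"jun"'; at [10:15] → '"jgt"'; at [16:20] → '"4q"'.
The group in the pattern means `split` returns the separators' captures alongside the pieces.

['8z7f', 'jun', 't', 'jgt', 't', '4q', 'p1']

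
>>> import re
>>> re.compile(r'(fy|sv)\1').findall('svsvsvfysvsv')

['sv', 'sv']

A backreference is literal: `\1` must see the identical characters the first group matched.
Matches: at [0:4] match 'svsv', group 1 = 'sv'; at [8:12] match 'svsv', group 1 = 'sv'.
With a single group, `findall` returns only what that group captured — 2 items.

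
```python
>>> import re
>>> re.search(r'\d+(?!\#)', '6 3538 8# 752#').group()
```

'6'

Because the assertion is negative and zero-width, positions next to the forbidden text are skipped.
`re.search` scans for the first position where the pattern succeeds.
The match spans [0:1] → '6'.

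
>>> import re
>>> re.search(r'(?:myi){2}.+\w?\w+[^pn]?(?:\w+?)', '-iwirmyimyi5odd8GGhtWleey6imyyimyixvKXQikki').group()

'myimyi5odd8GGhtWleey6imyyimyixvKXQikki'

The match spans [5:43] → 'myimyi5odd8GGhtWleey6imyyimyixvKXQikki'.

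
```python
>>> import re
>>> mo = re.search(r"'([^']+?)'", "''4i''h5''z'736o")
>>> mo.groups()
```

`re.search` tries every starting position until one works.
The match spans [1:5] → "'4i'".
Captured: group 1 = '4i'.

('4i',)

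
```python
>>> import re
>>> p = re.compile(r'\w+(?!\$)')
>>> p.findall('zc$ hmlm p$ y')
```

['z', 'hmlm', 'y']

A negative assertion filters positions out without eating any characters.
`findall` yields the raw match text (3 of them) because the pattern has no groups.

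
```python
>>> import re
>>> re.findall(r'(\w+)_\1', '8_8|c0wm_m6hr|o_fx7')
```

['8', 'm']

After group 1 captures some text, `\1` only succeeds where that same text appears again.
One capturing group, so `findall` returns just the captured substring from each match — 2 in all.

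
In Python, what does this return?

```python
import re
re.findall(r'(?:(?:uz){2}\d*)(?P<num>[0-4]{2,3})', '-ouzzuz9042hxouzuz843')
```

['43']

This matches the literal 'uz' repeated 2 times, then zero or more of a digit (non-capturing group); then 2 to 3 of a character in [0-4] (captured as 'num').
Because there's exactly one group, `findall` drops the full match and keeps group 1 from the one hit.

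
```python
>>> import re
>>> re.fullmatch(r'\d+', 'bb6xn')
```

None

The pattern matches one or more of a digit.
`fullmatch` succeeds only if the pattern covers the string from start to end.
Here the pattern can't cover the whole string, so the call returns None.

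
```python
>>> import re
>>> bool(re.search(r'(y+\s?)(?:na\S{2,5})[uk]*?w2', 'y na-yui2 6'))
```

False

Pattern: one or more of the literal 'y', then optionally whitespace (captured); then the literal 'na', then 2 to 5 of a non-whitespace character (non-capturing group); then zero or more of one of [uk] (lazy), then the literal 'w2'.
Here nothing in the string fits, so the call returns None, and `bool(None)` is False.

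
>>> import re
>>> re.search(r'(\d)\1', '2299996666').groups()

('2',)

A backreference is literal: `\1` must see the identical characters the first group matched.
`re.search` scans for the first position where the pattern succeeds.
The match spans [0:2] → '22'.
Captured: group 1 = '2'.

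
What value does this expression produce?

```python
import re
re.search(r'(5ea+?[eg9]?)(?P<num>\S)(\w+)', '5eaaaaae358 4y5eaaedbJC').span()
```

This matches the literal '5e', then one or more of a literal 'a' (lazy), then optionally one of [eg9] (captured); then a non-whitespace character (captured as 'num'); then one or more of a word character (captured).
`search` walks the string left to right and returns the first match it finds.
The match spans [0:11] → '5eaaaaae358'.
Captured: group 1 = '5ea', group 2 = 'a', group 3 = 'aaae358'.

(0, 11)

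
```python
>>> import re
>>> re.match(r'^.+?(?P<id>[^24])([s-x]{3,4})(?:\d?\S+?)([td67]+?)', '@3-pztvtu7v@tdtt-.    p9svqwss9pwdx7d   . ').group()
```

'@3-pztvtu7v@t'

`re.match` won't scan ahead — the pattern has to work from the very first character.
The match spans [0:13] → '@3-pztvtu7v@t'.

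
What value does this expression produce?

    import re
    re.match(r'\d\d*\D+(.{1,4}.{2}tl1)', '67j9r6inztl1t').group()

`re.match` won't scan ahead — the pattern has to work from the very first character.
The match spans [0:12] → '67j9r6inztl1'.

'67j9r6inztl1'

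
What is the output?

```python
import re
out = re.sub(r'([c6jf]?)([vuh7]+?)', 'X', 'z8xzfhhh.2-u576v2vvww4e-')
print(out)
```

The `?` after the quantifier makes it lazy — it takes as little as possible before letting the rest of the pattern try.
`sub` substitutes 'X' at each match site.

z8xzXXX.2-X5XX2XXww4e-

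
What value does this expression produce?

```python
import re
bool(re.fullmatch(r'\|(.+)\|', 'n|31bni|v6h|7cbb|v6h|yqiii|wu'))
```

False

For `fullmatch`, every character of the input must be accounted for by the pattern.
Here there's no way to consume every character, so the call returns None, and `bool(None)` is False.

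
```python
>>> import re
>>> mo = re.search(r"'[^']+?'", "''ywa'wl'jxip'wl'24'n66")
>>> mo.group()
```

"'ywa'"

Unlike `match`, `search` isn't anchored — it looks for the pattern anywhere in the string.
The match spans [1:6] → "'ywa'".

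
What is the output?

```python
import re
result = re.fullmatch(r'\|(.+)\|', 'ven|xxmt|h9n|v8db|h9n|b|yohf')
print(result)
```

For `fullmatch`, every character of the input must be accounted for by the pattern.
Here the pattern can't cover the whole string, so the call returns None.

None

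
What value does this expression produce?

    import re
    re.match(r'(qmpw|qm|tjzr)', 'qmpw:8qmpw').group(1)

The match spans [0:4] → 'qmpw'.
Captured: group 1 = 'qmpw'.

'qmpw'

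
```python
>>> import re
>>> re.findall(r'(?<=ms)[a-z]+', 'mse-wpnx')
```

['e']

The `(?=…)`/`(?<=…)` assertion just peeks at neighbouring text; it doesn't advance the match position.
Since nothing is captured, `findall` lists the 1 matched substring directly.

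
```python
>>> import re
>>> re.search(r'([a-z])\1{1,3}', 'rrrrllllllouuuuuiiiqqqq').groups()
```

('r',)

The match spans [0:4] → 'rrrr'.
Captured: group 1 = 'r'.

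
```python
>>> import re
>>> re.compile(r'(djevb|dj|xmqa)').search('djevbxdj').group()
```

'djevb'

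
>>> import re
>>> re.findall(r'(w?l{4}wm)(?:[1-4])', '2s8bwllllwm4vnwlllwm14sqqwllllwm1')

The pattern matches optionally the literal 'w', then exactly 4 of the literal 'l', then the literal 'wm' (captured); then a character in [1-4] (non-capturing group).
Because there's exactly one group, `findall` drops the full match and keeps group 1 from each hit.

['wllllwm', 'wllllwm']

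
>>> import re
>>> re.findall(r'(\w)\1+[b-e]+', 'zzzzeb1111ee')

A backreference is literal: `\1` must see the identical characters the first group matched.
Scanning left to right: at [0:6] match 'zzzzeb', group 1 = 'z'; at [6:12] match '1111ee', group 1 = '1'.
With a single group, `findall` returns only what that group captured — 2 items.

['z', '1']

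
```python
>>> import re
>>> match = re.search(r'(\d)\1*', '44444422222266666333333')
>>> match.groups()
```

A backreference is literal: `\1` must see the identical characters the first group matched.
`search` walks the string left to right and returns the first match it finds.
The match spans [0:6] → '444444'.
Captured: group 1 = '4'.

('4',)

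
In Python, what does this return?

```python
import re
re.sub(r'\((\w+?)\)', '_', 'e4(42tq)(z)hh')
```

'e4__hh'

Matches: at [2:8] → '(42tq)'; at [8:11] → '(z)'.
Each match is replaced by '_'.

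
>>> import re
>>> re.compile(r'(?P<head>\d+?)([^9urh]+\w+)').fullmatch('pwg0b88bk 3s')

None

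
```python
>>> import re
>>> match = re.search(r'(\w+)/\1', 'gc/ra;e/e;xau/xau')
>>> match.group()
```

'e/e'

After group 1 captures some text, `\1` only succeeds where that same text appears again.
The match spans [6:9] → 'e/e'.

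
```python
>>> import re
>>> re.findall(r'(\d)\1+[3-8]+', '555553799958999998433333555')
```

['5', '9', '9']

`\1` is not a pattern — it's the concrete string captured by group 1, re-applied verbatim.
Walking the string: at [0:7] match '5555537', group 1 = '5'; at [7:12] match '99958', group 1 = '9'; at [12:27] match '999998433333555', group 1 = '9'.
`findall` collects group 1 from each match (3 total).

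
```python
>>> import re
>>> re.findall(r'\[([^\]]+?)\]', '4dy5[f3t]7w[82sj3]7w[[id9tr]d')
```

Because there's exactly one group, `findall` drops the full match and keeps group 1 from each hit.

['f3t', '82sj3', '[id9tr']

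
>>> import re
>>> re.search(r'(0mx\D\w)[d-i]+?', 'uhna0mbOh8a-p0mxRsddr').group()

This matches the literal '0mx', then a non-digit, then a word character (captured); then one or more of a character in [d-i] (lazy).
The `?` after the quantifier makes it lazy — it takes as little as possible before letting the rest of the pattern try.
`search` walks the string left to right and returns the first match it finds.
The match spans [13:19] → '0mxRsd'.
Captured: group 1 = '0mxRs'.

'0mxRsd'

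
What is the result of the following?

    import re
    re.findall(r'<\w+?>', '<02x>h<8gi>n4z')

['<02x>', '<8gi>']

Matches: at [0:5] → '<02x>'; at [6:11] → '<8gi>'.
With no groups in the pattern, `findall` gives back each whole match — 2 here.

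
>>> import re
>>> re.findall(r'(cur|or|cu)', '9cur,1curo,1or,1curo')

['cur', 'cur', 'or', 'cur']

Alternation tries branches left to right and keeps the first one that lets the overall match succeed at that position.
Matches: at [1:4] match 'cur', group 1 = 'cur'; at [6:9] match 'cur', group 1 = 'cur'; at [12:14] match 'or', group 1 = 'or'; at [16:19] match 'cur', group 1 = 'cur'.
One capturing group, so `findall` returns just the captured substring from each match — 4 in all.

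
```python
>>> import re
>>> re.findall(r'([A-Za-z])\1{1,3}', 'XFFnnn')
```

The backreference `\1` re-matches whatever the first group consumed, character for character.
`findall` collects group 1 from each match (2 total).

['F', 'n']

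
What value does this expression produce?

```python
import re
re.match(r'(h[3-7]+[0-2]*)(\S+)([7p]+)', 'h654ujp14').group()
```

'h654ujp'

The pattern matches the literal 'h', then one or more of a character in [3-7], then zero or more of a character in [0-2] (captured); then one or more of a non-whitespace character (captured); then one or more of one of [7p] (captured).
`re.match` won't scan ahead — the pattern has to work from the very first character.
The match spans [0:7] → 'h654ujp'.
Captured: group 1 = 'h654', group 2 = 'uj', group 3 = 'p'.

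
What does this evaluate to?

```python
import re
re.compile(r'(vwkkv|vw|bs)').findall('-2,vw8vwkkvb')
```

The regex engine tests alternatives in the order written; an earlier branch that matches wins even if a later one would match more.
Walking the string: at [3:5] match 'vw', group 1 = 'vw'; at [6:11] match 'vwkkv', group 1 = 'vwkkv'.
`findall` collects group 1 from each match (2 total).

['vw', 'vwkkv']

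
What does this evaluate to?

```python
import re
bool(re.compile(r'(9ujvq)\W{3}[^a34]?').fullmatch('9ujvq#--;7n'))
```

False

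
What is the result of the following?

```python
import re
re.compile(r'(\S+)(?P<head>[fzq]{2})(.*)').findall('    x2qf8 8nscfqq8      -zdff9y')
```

Pattern: one or more of a non-whitespace character (captured); then exactly 2 of one of [fzq] (captured as 'head'); then zero or more of any character (captured).
Walking the string: at [4:31] match 'x2qf8 8nscfqq8      -zdff9y', groups = ('x2', 'qf', '8 8nscfqq8      -zdff9y').
Multiple groups make `findall` return tuples — one 3-tuple for the one match.

[('x2', 'qf', '8 8nscfqq8      -zdff9y')]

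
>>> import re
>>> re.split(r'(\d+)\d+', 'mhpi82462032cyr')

The pattern matches one or more of a digit (captured); then one or more of a digit.
Matches to split on: at [4:12] → '82462032'.
With a capturing group present, the delimiter's captured portion is kept in the result list.

['mhpi', '8246203', 'cyr']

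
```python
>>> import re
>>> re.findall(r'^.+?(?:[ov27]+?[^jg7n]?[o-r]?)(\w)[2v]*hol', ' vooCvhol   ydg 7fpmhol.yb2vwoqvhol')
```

['C']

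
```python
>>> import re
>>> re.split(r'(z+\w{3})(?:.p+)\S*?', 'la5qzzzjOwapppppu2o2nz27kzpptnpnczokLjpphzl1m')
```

['la5q', 'zzzjOw', 'u2o2n', 'z27k', 'tnpnc', 'zokL', 'hzl1m']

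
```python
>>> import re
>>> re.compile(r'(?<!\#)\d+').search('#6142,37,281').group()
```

`(?!…)`/`(?<!…)` only lets a position through if the neighbouring text does NOT match; no characters are consumed.
The match spans [2:5] → '142'.

'142'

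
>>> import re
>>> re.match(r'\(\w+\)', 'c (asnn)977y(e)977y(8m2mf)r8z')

None

`re.match` only tries the pattern at the start of the string.
Here position 0 doesn't satisfy it, so the call returns None.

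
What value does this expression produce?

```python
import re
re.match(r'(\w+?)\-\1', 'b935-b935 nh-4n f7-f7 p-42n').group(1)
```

The match spans [0:9] → 'b935-b935'.
Captured: group 1 = 'b935'.

'b935'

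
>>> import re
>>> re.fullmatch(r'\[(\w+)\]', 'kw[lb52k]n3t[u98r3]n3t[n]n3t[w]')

None

`re.fullmatch` requires the pattern to consume the entire string.
Here the string isn't matched end-to-end, so the call returns None.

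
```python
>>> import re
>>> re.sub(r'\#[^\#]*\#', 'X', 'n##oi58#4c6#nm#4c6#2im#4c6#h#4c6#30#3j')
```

`sub` substitutes 'X' at each match site.

'nXoi58XnmX2imXhX30#3j'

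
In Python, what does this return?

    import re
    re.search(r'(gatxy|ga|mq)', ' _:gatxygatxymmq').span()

The regex engine tests alternatives in the order written; an earlier branch that matches wins even if a later one would match more.
The match spans [3:8] → 'gatxy'.

(3, 8)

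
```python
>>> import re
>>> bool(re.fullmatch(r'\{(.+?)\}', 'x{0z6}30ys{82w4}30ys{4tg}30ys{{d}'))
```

False

For `fullmatch`, every character of the input must be accounted for by the pattern.
Here the pattern can't cover the whole string, so the call returns None, and `bool(None)` is False.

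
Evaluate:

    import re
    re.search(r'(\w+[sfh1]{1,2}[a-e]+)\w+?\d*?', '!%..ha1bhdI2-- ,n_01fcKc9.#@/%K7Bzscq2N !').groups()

('ha1bhd',)

The pattern matches one or more of a word character, then 1 to 2 of one of [sfh1], then one or more of a character in [a-e] (captured); then one or more of a word character (lazy); then zero or more of a digit (lazy).
Because the quantifier is non-greedy, it stops expanding at the earliest point where the rest of the pattern can succeed.
`search` walks the string left to right and returns the first match it finds.
The match spans [4:11] → 'ha1bhdI'.
Captured: group 1 = 'ha1bhd'.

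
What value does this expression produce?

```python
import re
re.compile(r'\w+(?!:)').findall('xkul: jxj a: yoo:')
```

['xku', 'jxj', 'yo']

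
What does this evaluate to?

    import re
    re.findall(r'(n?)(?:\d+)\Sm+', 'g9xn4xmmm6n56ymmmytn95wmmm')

Because there's exactly one group, `findall` drops the full match and keeps group 1 from each hit.

['n', 'n', 'n']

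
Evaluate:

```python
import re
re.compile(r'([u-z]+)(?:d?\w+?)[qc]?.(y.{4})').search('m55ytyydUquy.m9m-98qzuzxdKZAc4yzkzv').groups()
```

('y', 'ydUqu')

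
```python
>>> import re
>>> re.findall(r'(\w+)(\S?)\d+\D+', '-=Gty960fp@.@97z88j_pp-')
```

This matches one or more of a word character (captured); then optionally a non-whitespace character (captured); then one or more of a digit, then one or more of a non-digit.
With 2 capturing groups, `findall` returns a 2-tuple per match.

[('Gty96', ''), ('97z8', '')]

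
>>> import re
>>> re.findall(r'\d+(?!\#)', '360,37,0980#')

['360', '37', '098']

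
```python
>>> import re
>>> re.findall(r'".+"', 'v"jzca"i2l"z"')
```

['"jzca"i2l"z"']

Matches: at [1:13] → '"jzca"i2l"z"'.
With no groups in the pattern, `findall` gives back each whole match — 1 here.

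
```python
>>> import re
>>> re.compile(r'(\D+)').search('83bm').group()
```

'bm'

The pattern matches one or more of a non-digit (captured).
`re.search` tries every starting position until one works.
The match spans [2:4] → 'bm'.
Captured: group 1 = 'bm'.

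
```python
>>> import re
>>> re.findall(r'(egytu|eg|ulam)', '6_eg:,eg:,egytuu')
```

['eg', 'eg', 'egytu']

The regex engine tests alternatives in the order written; an earlier branch that matches wins even if a later one would match more.
Scanning left to right: at [2:4] match 'eg', group 1 = 'eg'; at [6:8] match 'eg', group 1 = 'eg'; at [10:15] match 'egytu', group 1 = 'egytu'.
`findall` collects group 1 from each match (3 total).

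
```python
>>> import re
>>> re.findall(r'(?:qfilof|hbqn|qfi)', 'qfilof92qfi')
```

['qfilof', 'qfi']

Alternation isn't longest-match — the leftmost alternative that fits at this position is chosen.
Walking the string: at [0:6] → 'qfilof'; at [8:11] → 'qfi'.
With no groups in the pattern, `findall` gives back each whole match — 2 here.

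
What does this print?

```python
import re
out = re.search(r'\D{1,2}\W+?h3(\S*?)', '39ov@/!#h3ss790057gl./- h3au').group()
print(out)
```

ov@/!#h3

Pattern: 1 to 2 of a non-digit, then one or more of a non-word character (lazy), then the literal 'h3'; then zero or more of a non-whitespace character (lazy) (captured).
A `+?`/`*?`/`{m,n}?` starts at its minimum and grows only as far as needed for what follows to match.
`re.search` scans for the first position where the pattern succeeds.
The match spans [2:10] → 'ov@/!#h3'.
Captured: group 1 = ''.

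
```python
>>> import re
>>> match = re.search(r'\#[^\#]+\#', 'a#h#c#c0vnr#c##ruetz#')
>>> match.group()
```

'#h#'

`search` walks the string left to right and returns the first match it finds.
The match spans [1:4] → '#h#'.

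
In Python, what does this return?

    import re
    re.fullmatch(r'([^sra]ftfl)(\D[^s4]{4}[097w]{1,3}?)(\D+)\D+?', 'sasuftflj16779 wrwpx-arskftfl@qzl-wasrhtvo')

This matches any character except [sra], then the literal 'ft', then the literal 'fl' (captured); then a non-digit, then exactly 4 of any character except [s4], then 1 to 3 of one of [097w] (lazy) (captured); then one or more of a non-digit (captured); then one or more of a non-digit (lazy).
For `fullmatch`, every character of the input must be accounted for by the pattern.
Here the string isn't matched end-to-end, so the call returns None.

None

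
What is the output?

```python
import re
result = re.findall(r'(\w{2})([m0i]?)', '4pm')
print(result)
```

The pattern matches exactly 2 of a word character (captured); then optionally one of [m0i] (captured).
Multiple groups make `findall` return tuples — one 2-tuple for the one match.

[('4p', 'm')]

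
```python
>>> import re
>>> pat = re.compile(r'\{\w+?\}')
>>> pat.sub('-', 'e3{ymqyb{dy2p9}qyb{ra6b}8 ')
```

Matches: at [8:15] → '{dy2p9}'; at [18:24] → '{ra6b}'.
`sub` substitutes '-' at each match site.

'e3{ymqyb-qyb-8 '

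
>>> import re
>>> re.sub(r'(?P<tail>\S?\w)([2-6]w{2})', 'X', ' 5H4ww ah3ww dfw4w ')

' X X dfw4w '

This matches optionally a non-whitespace character, then a word character (captured as 'tail'); then a character in [2-6], then exactly 2 of the literal 'w' (captured).
Matches: at [1:6] → '5H4ww'; at [7:12] → 'ah3ww'.
`sub` substitutes 'X' at each match site.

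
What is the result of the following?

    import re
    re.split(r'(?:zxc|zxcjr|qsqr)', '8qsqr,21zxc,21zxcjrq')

Alternation isn't longest-match — the leftmost alternative that fits at this position is chosen.
Matches to split on: at [1:5] → 'qsqr'; at [8:11] → 'zxc'; at [14:17] → 'zxc'.
The string is cut at each match, leaving 4 pieces.

['8', ',21', ',21', 'jrq']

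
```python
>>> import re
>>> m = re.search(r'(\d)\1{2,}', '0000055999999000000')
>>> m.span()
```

After group 1 captures some text, `\1` only succeeds where that same text appears again.
`re.search` scans for the first position where the pattern succeeds.
The match spans [0:5] → '00000'.
Captured: group 1 = '0'.

(0, 5)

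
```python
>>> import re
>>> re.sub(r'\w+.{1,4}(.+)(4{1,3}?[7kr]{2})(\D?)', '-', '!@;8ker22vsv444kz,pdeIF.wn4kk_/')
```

'!@;-/'

Pattern: one or more of a word character, then 1 to 4 of any character; then one or more of any character (captured); then 1 to 3 of the literal '4' (lazy), then exactly 2 of one of [7kr] (captured); then optionally a non-digit (captured).
Matches: at [3:30] → '8ker22vsv444kz,pdeIF.wn4kk_'.
Each match is replaced by '-'.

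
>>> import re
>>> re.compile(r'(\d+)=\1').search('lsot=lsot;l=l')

None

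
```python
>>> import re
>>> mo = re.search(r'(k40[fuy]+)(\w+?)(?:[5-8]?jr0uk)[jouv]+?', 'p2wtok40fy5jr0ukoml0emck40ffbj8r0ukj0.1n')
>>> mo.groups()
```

('k40fy', '5')

Pattern: the literal 'k40', then one or more of one of [fuy] (captured); then one or more of a word character (lazy) (captured); then optionally a character in [5-8], then the literal 'jr', then the literal '0uk' (non-capturing group); then one or more of one of [jouv] (lazy).
`re.search` scans for the first position where the pattern succeeds.
The match spans [5:17] → 'k40fy5jr0uko'.
Captured: group 1 = 'k40fy', group 2 = '5'.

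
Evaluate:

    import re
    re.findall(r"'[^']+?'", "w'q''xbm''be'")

Scanning left to right: at [1:4] → "'q'"; at [4:9] → "'xbm'"; at [9:13] → "'be'".
Since nothing is captured, `findall` lists the 3 matched substrings directly.

["'q'", "'xbm'", "'be'"]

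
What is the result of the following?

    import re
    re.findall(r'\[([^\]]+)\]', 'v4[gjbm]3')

Scanning left to right: at [2:8] match '[gjbm]', group 1 = 'gjbm'.
`findall` collects group 1 from the one match (1 total).

['gjbm']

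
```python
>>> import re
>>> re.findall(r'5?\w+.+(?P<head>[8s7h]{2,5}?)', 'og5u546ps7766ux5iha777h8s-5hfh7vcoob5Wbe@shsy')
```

Because there's exactly one group, `findall` drops the full match and keeps group 1 from the one hit.

['hs']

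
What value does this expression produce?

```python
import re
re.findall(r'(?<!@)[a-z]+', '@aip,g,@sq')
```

A negative assertion filters positions out without eating any characters.
Since nothing is captured, `findall` lists the 3 matched substrings directly.

['ip', 'g', 'q']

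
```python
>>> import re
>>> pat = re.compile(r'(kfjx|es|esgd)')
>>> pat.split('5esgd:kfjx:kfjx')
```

['5', 'es', 'gd:', 'kfjx', ':', 'kfjx', '']

Branches in `(...|...)` are attempted left-to-right; the first branch that allows the whole pattern to succeed is taken.
The group in the pattern means `split` returns the separators' captures alongside the pieces.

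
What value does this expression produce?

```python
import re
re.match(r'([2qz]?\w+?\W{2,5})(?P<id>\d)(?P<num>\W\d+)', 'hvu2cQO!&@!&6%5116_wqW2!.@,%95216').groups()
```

('hvu2cQO!&@!&', '6', '%5116')

The pattern matches optionally one of [2qz], then one or more of a word character (lazy), then 2 to 5 of a non-word character (captured); then a digit (captured as 'id'); then a non-word character, then one or more of a digit (captured as 'num').
`re.match` only tries the pattern at the start of the string.
The match spans [0:18] → 'hvu2cQO!&@!&6%5116'.
Captured: group 1 = 'hvu2cQO!&@!&', group 2 = '6', group 3 = '%5116'.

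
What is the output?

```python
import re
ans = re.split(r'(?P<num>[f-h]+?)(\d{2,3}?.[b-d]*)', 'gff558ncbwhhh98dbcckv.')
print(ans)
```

['', 'gff', '558', 'ncbw', 'hhh', '98dbcc', 'kv.']

`re.split` interleaves the captured-group text with the surrounding fragments.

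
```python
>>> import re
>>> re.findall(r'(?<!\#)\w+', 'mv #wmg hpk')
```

Because the assertion is negative and zero-width, positions next to the forbidden text are skipped.
No capturing groups, so `findall` returns the 3 full match strings.

['mv', 'mg', 'hpk']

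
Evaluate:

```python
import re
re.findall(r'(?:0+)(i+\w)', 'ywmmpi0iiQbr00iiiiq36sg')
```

The pattern matches one or more of a literal '0' (non-capturing group); then one or more of the literal 'i', then a word character (captured).
Scanning left to right: at [6:10] match '0iiQ', group 1 = 'iiQ'; at [12:19] match '00iiiiq', group 1 = 'iiiiq'.
`findall` collects group 1 from each match (2 total).

['iiQ', 'iiiiq']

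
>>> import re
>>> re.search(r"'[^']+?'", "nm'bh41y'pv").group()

"'bh41y'"

The match spans [2:9] → "'bh41y'".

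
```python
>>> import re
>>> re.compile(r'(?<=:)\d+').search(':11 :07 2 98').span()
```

(1, 3)

Lookahead/lookbehind check context without consuming it, so the matched span excludes the asserted characters.
The match spans [1:3] → '11'.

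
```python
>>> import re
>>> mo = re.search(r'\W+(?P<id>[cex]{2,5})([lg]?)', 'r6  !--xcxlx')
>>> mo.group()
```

This matches one or more of a non-word character; then 2 to 5 of one of [cex] (captured as 'id'); then optionally one of [lg] (captured).
`search` walks the string left to right and returns the first match it finds.
The match spans [2:11] → '  !--xcxl'.
Captured: group 1 = 'xcx', group 2 = 'l'.

'  !--xcxl'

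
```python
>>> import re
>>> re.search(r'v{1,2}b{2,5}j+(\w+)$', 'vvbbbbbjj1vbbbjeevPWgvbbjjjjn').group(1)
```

The pattern matches 1 to 2 of a literal 'v', then 2 to 5 of a literal 'b', then one or more of the literal 'j'; then one or more of a word character (captured); then anchored at the end.
Unlike `match`, `search` isn't anchored — it looks for the pattern anywhere in the string.
The match spans [0:29] → 'vvbbbbbjj1vbbbjeevPWgvbbjjjjn'.
Captured: group 1 = '1vbbbjeevPWgvbbjjjjn'.

'1vbbbjeevPWgvbbjjjjn'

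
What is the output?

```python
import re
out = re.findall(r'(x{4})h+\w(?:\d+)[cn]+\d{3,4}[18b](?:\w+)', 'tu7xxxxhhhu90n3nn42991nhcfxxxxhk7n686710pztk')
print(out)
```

['xxxx']

Pattern: exactly 4 of a literal 'x' (captured); then one or more of the literal 'h', then a word character; then one or more of a digit (non-capturing group); then one or more of one of [cn], then 3 to 4 of a digit, then one of [18b]; then one or more of a word character (non-capturing group).
Matches: at [26:44] match 'xxxxhk7n686710pztk', group 1 = 'xxxx'.
Because there's exactly one group, `findall` drops the full match and keeps group 1 from the one hit.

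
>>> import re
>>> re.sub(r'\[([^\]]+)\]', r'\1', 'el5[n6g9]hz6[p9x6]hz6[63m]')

'el5n6g9hz6p9x6hz663m'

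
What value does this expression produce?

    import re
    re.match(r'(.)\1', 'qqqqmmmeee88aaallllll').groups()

The match spans [0:2] → 'qq'.
Captured: group 1 = 'q'.

('q',)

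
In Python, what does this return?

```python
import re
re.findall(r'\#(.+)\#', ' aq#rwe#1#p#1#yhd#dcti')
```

`findall` collects group 1 from the one match (1 total).

['rwe#1#p#1#yhd']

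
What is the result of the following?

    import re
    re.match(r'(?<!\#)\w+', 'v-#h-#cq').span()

`(?!…)`/`(?<!…)` only lets a position through if the neighbouring text does NOT match; no characters are consumed.
`re.match` won't scan ahead — the pattern has to work from the very first character.
The match spans [0:1] → 'v'.

(0, 1)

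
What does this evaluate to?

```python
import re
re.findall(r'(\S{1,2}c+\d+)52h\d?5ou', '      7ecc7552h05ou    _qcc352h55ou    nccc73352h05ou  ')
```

The pattern matches 1 to 2 of a non-whitespace character, then one or more of a literal 'c', then one or more of a digit (captured); then the literal '52h', then optionally a digit, then the literal '5ou'.
Matches: at [6:19] match '7ecc7552h05ou', group 1 = '7ecc75'; at [23:35] match '_qcc352h55ou', group 1 = '_qcc3'; at [39:53] match 'nccc73352h05ou', group 1 = 'nccc733'.
One capturing group, so `findall` returns just the captured substring from each match — 3 in all.

['7ecc75', '_qcc3', 'nccc733']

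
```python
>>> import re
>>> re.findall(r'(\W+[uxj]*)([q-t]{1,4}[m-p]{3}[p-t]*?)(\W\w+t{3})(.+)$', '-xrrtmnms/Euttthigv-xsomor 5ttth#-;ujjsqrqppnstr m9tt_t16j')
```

[('-x', 'rrtmnms', '/Euttt', 'higv-xsomor 5ttth#-;ujjsqrqppnstr m9tt_t16j')]

The pattern matches one or more of a non-word character, then zero or more of one of [uxj] (captured); then 1 to 4 of a character in [q-t], then exactly 3 of a character in [m-p], then zero or more of a character in [p-t] (lazy) (captured); then a non-word character, then one or more of a word character, then exactly 3 of the literal 't' (captured); then one or more of any character (captured); then anchored at the end.
With 4 capturing groups, `findall` returns a 4-tuple per match.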